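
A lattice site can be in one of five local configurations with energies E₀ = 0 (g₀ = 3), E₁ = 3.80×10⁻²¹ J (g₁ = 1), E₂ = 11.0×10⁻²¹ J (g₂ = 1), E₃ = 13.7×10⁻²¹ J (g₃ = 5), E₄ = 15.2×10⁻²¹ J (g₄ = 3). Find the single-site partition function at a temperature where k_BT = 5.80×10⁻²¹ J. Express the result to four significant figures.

Eᵢ/kT = 0, 0.655172, 1.89655, 2.36207, 2.62069.
Z = Σ gᵢe^(−Eᵢ/kT) = 3·e^(−0) + 1·e^(−0.655172) + 1·e^(−1.89655) + 5·e^(−2.36207) + 3·e^(−2.62069) = 3.00000 + 0.519353 + 0.150086 + 0.471125 + 0.218258 = 4.35882.

Z = 4.359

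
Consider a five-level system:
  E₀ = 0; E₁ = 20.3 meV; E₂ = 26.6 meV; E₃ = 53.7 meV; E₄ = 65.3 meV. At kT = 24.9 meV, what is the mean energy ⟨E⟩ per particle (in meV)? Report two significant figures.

15 meV

Eᵢ/kT = 0, 0.8153, 1.068, 2.157, 2.622.
Z = Σ e^(−Eᵢ/kT) = e^(−0) + e^(−0.8153) + e^(−1.068) + e^(−2.157) + e^(−2.622) = 1.000 + 0.4425 + 0.3437 + 0.1157 + 0.07266 = 1.975.
⟨E⟩ = Σ Eᵢ e^(−Eᵢ/kT) / Z = (0·1.000 + 20.3·0.4425 + 26.6·0.3437 + 53.7·0.1157 + 65.3·0.07266) / 1.975 = 15 meV.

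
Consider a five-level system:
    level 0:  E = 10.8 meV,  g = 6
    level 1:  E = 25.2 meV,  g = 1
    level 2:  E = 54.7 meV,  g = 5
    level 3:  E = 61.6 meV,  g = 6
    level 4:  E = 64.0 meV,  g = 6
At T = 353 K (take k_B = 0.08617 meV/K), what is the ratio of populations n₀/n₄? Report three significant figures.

k_BT = 0.08617 × 353 K = 30.418 meV.
n₀/n₄ = (g₀/g₄) exp[−(E₀−E₄)/kT] = (6/6) × exp(−(-53.2 meV)/(30.418 meV)) = (6/6) × exp(1.7490) = 5.75.

5.75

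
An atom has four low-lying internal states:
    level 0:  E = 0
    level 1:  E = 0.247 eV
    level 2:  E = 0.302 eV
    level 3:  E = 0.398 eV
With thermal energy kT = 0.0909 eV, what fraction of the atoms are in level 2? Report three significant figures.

0.0324

Eᵢ/kT = 0, 2.7173, 3.3223, 4.3784.
Z = Σ e^(−Eᵢ/kT) = e^(−0) + e^(−2.7173) + e^(−3.3223) + e^(−4.3784) = 1.0000 + 0.066053 + 0.036070 + 0.012545 = 1.1147.
P₂ = e^(−E₂/kT) / Z = 0.036070/1.1147 = 0.0324.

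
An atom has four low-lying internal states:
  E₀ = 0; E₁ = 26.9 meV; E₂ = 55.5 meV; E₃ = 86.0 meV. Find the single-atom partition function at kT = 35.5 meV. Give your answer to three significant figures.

Z = 1.77

Eᵢ/kT = 0, 0.75775, 1.5634, 2.4225.
Z = Σ e^(−Eᵢ/kT) = e^(−0) + e^(−0.75775) + e^(−1.5634) + e^(−2.4225) = 1.0000 + 0.46872 + 0.20942 + 0.088700 = 1.7668.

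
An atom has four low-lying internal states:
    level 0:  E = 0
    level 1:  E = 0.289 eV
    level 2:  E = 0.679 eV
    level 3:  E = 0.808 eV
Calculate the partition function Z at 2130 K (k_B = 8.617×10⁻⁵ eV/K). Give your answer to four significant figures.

k_BT = 8.617×10⁻⁵ × 2130 K = 0.183542 eV.
Eᵢ/kT = 0, 1.57457, 3.69943, 4.40226.
Z = Σ e^(−Eᵢ/kT) = e^(−0) + e^(−1.57457) + e^(−3.69943) + e^(−4.40226) = 1.00000 + 0.207097 + 0.0247376 + 0.0122496 = 1.24408.

Z = 1.244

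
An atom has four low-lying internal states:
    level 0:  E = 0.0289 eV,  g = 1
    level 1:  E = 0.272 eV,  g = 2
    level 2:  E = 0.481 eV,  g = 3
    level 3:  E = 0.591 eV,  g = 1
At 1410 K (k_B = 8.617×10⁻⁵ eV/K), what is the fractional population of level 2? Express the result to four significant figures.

k_BT = 8.617×10⁻⁵ × 1410 K = 0.121500 eV.
Eᵢ/kT = 0.237860, 2.23868, 3.95885, 4.86420.
Z = Σ gᵢe^(−Eᵢ/kT) = 1·e^(−0.237860) + 2·e^(−2.23868) + 3·e^(−3.95885) + 1·e^(−4.86420) = 0.788313 + 0.213198 + 0.0572551 + 0.00771800 = 1.06648.
P₂ = g₂ e^(−E₂/kT) / Z = 0.0572551/1.06648 = 0.05369.

0.05369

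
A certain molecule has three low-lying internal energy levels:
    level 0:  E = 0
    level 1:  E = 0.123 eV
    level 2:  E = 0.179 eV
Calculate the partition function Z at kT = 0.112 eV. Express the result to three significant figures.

Eᵢ/kT = 0, 1.0982, 1.5982.
Z = Σ e^(−Eᵢ/kT) = e^(−0) + e^(−1.0982) + e^(−1.5982) = 1.0000 + 0.33347 + 0.20226 = 1.5357.

Z = 1.54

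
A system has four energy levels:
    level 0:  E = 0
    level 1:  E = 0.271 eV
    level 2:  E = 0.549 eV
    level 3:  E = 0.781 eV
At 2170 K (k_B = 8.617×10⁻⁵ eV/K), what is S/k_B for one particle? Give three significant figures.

k_BT = 8.617×10⁻⁵ × 2170 K = 0.18699 eV.
Eᵢ/kT = 0, 1.4493, 2.9360, 4.1767.
Z = Σ e^(−Eᵢ/kT) = e^(−0) + e^(−1.4493) + e^(−2.9360) + e^(−4.1767) = 1.0000 + 0.23473 + 0.053078 + 0.015349 = 1.3032.
⟨E⟩ = Σ EᵢPᵢ = 0.080371 eV.
S/k_B = ln Z + ⟨E⟩/kT = ln(1.3032) + 0.080371/0.18699 = 0.26482 + 0.42981 = 0.695.

0.695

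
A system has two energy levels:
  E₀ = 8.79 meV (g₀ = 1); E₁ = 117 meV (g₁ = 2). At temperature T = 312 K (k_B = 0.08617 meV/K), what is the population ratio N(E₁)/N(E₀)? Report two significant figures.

0.036

k_BT = 0.08617 × 312 K = 26.89 meV.
n₁/n₀ = (g₁/g₀) exp[−(E₁−E₀)/kT] = (2/1) × exp(−(108.21 meV)/(26.89 meV)) = (2/1) × exp(-4.024) = 0.036.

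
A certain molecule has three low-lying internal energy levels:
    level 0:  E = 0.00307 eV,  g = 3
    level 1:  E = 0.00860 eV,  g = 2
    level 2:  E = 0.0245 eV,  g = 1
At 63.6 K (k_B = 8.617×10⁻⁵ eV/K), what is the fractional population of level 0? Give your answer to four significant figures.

k_BT = 8.617×10⁻⁵ × 63.6 K = 0.00548041 eV.
Eᵢ/kT = 0.560177, 1.56923, 4.47047.
Z = Σ gᵢe^(−Eᵢ/kT) = 3·e^(−0.560177) + 2·e^(−1.56923) + 1·e^(−4.47047) = 1.71332 + 0.416411 + 0.0114419 = 2.14117.
P₀ = g₀ e^(−E₀/kT) / Z = 1.71332/2.14117 = 0.8002.

0.8002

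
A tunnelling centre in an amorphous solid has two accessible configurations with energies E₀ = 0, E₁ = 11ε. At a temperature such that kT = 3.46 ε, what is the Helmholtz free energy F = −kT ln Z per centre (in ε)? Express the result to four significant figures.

Eᵢ/kT = 0, 3.17919.
Z = Σ e^(−Eᵢ/kT) = e^(−0) + e^(−3.17919) = 1.00000 + 0.0416194 = 1.04162.
F = −kT ln Z = −3.46 × ln(1.04162) = −3.46 × 0.0407772 = -0.1411 ε.

-0.1411 ε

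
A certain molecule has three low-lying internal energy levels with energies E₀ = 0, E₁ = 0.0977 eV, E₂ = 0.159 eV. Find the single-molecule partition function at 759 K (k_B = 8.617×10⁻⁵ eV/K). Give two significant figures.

Z = 1.3

k_BT = 8.617×10⁻⁵ × 759 K = 0.06540 eV.
Eᵢ/kT = 0, 1.494, 2.431.
Z = Σ e^(−Eᵢ/kT) = e^(−0) + e^(−1.494) + e^(−2.431) = 1.000 + 0.2245 + 0.08795 = 1.312.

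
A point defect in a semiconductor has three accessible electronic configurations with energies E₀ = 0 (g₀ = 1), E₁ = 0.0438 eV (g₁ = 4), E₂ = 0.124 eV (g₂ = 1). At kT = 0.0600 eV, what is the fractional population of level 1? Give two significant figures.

0.63

Eᵢ/kT = 0, 0.7300, 2.067.
Z = Σ gᵢe^(−Eᵢ/kT) = 1·e^(−0) + 4·e^(−0.7300) + 1·e^(−2.067) = 1.000 + 1.928 + 0.1266 = 3.055.
P₁ = g₁ e^(−E₁/kT) / Z = 1.928/3.055 = 0.63.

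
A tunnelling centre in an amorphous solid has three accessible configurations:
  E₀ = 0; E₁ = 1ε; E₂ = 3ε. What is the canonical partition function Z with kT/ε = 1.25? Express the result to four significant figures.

Eᵢ/kT = 0, 0.800000, 2.40000.
Z = Σ e^(−Eᵢ/kT) = e^(−0) + e^(−0.800000) + e^(−2.40000) = 1.00000 + 0.449329 + 0.0907180 = 1.54005.

Z = 1.540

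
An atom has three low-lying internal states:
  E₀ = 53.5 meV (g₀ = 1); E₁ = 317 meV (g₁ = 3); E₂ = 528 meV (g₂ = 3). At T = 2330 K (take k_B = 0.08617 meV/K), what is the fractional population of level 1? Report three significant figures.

k_BT = 0.08617 × 2330 K = 200.78 meV.
Eᵢ/kT = 0.26646, 1.5788, 2.6297.
Z = Σ gᵢe^(−Eᵢ/kT) = 1·e^(−0.26646) + 3·e^(−1.5788) + 3·e^(−2.6297) = 0.76609 + 0.61867 + 0.21630 = 1.6011.
P₁ = g₁ e^(−E₁/kT) / Z = 0.61867/1.6011 = 0.386.

0.386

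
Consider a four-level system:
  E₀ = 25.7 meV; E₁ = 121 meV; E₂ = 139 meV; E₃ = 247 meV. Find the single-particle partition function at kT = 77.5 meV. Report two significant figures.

Z = 1.1

Eᵢ/kT = 0.3316, 1.561, 1.794, 3.187.
Z = Σ e^(−Eᵢ/kT) = e^(−0.3316) + e^(−1.561) + e^(−1.794) + e^(−3.187) = 0.7178 + 0.2099 + 0.1663 + 0.04130 = 1.135.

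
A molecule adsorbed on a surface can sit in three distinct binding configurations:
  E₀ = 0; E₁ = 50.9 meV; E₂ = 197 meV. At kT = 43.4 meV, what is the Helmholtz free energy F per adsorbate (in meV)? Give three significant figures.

Eᵢ/kT = 0, 1.1728, 4.5392.
Z = Σ e^(−Eᵢ/kT) = e^(−0) + e^(−1.1728) + e^(−4.5392) = 1.0000 + 0.30950 + 0.010682 = 1.3202.
F = −kT ln Z = −43.4 × ln(1.3202) = −43.4 × 0.27778 = -12.1 meV.

-12.1 meV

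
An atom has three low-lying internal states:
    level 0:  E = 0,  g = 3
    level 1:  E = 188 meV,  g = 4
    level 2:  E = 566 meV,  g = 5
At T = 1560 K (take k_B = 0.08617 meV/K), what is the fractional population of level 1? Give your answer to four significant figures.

k_BT = 0.08617 × 1560 K = 134.425 meV.
Eᵢ/kT = 0, 1.39855, 4.21053.
Z = Σ gᵢe^(−Eᵢ/kT) = 3·e^(−0) + 4·e^(−1.39855) + 5·e^(−4.21053) = 3.00000 + 0.987819 + 0.0741925 = 4.06201.
P₁ = g₁ e^(−E₁/kT) / Z = 0.987819/4.06201 = 0.2432.

0.2432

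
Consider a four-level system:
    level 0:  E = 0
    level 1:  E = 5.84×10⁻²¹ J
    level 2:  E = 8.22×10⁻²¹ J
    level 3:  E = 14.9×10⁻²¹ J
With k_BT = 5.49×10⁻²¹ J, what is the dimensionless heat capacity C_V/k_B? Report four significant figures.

0.5532

Eᵢ/kT = 0, 1.06375, 1.49727, 2.71403.
Z = Σ e^(−Eᵢ/kT) = e^(−0) + e^(−1.06375) + e^(−1.49727) + e^(−2.71403) = 1.00000 + 0.345159 + 0.223740 + 0.0662692 = 1.63517.
⟨E⟩ = 2.96133, ⟨E²⟩ = 25.4420.
C_V/k_B = (⟨E²⟩ − ⟨E⟩²)/(kT)² = (25.4420 − 8.76948)/30.1401 = 0.5532.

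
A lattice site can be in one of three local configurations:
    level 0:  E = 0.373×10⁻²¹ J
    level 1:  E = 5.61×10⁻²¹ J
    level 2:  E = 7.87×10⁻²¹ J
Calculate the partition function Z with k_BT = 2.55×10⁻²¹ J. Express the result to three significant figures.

Z = 1.02

Eᵢ/kT = 0.14627, 2.2000, 3.0863.
Z = Σ e^(−Eᵢ/kT) = e^(−0.14627) + e^(−2.2000) + e^(−3.0863) = 0.86392 + 0.11080 + 0.045671 = 1.0204.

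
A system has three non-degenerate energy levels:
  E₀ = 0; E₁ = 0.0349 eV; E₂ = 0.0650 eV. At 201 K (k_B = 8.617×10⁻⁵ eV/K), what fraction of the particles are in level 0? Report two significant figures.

0.86

k_BT = 8.617×10⁻⁵ × 201 K = 0.01732 eV.
Eᵢ/kT = 0, 2.015, 3.753.
Z = Σ e^(−Eᵢ/kT) = e^(−0) + e^(−2.015) + e^(−3.753) = 1.000 + 0.1333 + 0.02345 = 1.157.
P₀ = e^(−E₀/kT) / Z = 1.000/1.157 = 0.86.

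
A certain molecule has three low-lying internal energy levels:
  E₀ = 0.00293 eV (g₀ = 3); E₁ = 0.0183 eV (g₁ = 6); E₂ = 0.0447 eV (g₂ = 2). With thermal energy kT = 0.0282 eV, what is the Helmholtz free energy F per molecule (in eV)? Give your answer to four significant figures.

Eᵢ/kT = 0.103901, 0.648936, 1.58511.
Z = Σ gᵢe^(−Eᵢ/kT) = 3·e^(−0.103901) + 6·e^(−0.648936) + 2·e^(−1.58511) = 2.70394 + 3.13561 + 0.409851 = 6.24940.
F = −kT ln Z = −0.0282 × ln(6.24940) = −0.0282 × 1.83249 = -0.05168 eV.

-0.05168 eV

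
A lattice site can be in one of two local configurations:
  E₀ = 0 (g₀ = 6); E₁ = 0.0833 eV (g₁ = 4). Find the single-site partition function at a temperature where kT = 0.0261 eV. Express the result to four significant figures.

Eᵢ/kT = 0, 3.19157.
Z = Σ gᵢe^(−Eᵢ/kT) = 6·e^(−0) + 4·e^(−3.19157) = 6.00000 + 0.164429 = 6.16443.

Z = 6.164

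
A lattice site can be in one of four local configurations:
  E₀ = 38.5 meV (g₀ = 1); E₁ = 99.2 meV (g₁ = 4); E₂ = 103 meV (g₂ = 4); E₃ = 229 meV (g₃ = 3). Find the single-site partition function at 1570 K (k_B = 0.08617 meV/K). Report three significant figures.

Z = 5.09

k_BT = 0.08617 × 1570 K = 135.29 meV.
Eᵢ/kT = 0.28457, 0.73324, 0.76133, 1.6927.
Z = Σ gᵢe^(−Eᵢ/kT) = 1·e^(−0.28457) + 4·e^(−0.73324) + 4·e^(−0.76133) + 3·e^(−1.6927) = 0.75234 + 1.9214 + 1.8682 + 0.55207 = 5.0940.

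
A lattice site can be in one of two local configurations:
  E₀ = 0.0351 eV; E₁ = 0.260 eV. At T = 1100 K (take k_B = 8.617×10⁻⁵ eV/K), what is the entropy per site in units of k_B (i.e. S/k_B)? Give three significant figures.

0.291

k_BT = 8.617×10⁻⁵ × 1100 K = 0.094787 eV.
Eᵢ/kT = 0.37030, 2.7430.
Z = Σ e^(−Eᵢ/kT) = e^(−0.37030) + e^(−2.7430) = 0.69053 + 0.064377 = 0.75491.
⟨E⟩ = Σ EᵢPᵢ = 0.054279 eV.
S/k_B = ln Z + ⟨E⟩/kT = ln(0.75491) + 0.054279/0.094787 = -0.28116 + 0.57264 = 0.291.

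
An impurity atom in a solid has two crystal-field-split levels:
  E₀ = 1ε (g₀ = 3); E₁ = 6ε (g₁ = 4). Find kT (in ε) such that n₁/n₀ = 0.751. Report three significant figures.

n₁/n₀ = (g₁/g₀) exp[−(E₁−E₀)/kT] = 0.751.
⇒ (E₁−E₀)/kT = ln((4/3)/0.751) = ln(1.7754) = 0.57403.
kT = 5ε / 0.57403 = 8.71 ε.

8.71 ε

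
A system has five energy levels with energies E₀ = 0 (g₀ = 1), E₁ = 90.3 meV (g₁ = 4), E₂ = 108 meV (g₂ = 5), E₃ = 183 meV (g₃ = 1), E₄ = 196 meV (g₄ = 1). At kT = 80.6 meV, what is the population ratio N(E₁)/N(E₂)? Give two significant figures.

1.0

n₁/n₂ = (g₁/g₂) exp[−(E₁−E₂)/kT] = (4/5) × exp(−(-17.7 meV)/(80.6 meV)) = (4/5) × exp(0.2196) = 1.0.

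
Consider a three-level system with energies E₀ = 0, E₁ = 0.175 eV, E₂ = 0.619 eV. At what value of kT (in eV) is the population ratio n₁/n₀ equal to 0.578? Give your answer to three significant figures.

n₁/n₀ = exp[−(E₁−E₀)/kT] = 0.578.
⇒ (E₁−E₀)/kT = ln(1/0.578) = ln(1.7301) = 0.54818.
kT = 0.175 eV / 0.54818 = 0.319 eV.

0.319 eV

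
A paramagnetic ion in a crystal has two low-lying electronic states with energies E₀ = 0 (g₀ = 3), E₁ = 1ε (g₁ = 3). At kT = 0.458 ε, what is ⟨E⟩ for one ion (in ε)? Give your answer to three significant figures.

Eᵢ/kT = 0, 2.1834.
Z = Σ gᵢe^(−Eᵢ/kT) = 3·e^(−0) + 3·e^(−2.1834) = 3.0000 + 0.33797 = 3.3380.
⟨E⟩ = Σ Eᵢ gᵢe^(−Eᵢ/kT) / Z = (0·3.0000 + 1·0.33797) / 3.3380 = 0.101 ε.

0.101 ε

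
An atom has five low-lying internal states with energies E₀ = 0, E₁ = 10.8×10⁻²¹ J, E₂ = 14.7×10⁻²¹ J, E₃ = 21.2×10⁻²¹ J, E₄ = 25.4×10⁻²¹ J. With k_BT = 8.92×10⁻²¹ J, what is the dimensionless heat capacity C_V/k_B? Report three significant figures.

0.771

Eᵢ/kT = 0, 1.2108, 1.6480, 2.3767, 2.8475.
Z = Σ e^(−Eᵢ/kT) = e^(−0) + e^(−1.2108) + e^(−1.6480) + e^(−2.3767) + e^(−2.8475) = 1.0000 + 0.29796 + 0.19243 + 0.092856 + 0.057989 = 1.6412.
⟨E⟩ = 5.7812, ⟨E²⟩ = 94.737.
C_V/k_B = (⟨E²⟩ − ⟨E⟩²)/(kT)² = (94.737 − 33.422)/79.566 = 0.771.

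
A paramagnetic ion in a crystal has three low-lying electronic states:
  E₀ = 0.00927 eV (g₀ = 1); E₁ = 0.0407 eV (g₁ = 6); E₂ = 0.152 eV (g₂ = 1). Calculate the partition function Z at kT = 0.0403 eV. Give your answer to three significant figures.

Z = 3.00

Eᵢ/kT = 0.23002, 1.0099, 3.7717.
Z = Σ gᵢe^(−Eᵢ/kT) = 1·e^(−0.23002) + 6·e^(−1.0099) + 1·e^(−3.7717) = 0.79452 + 2.1855 + 0.023013 = 3.0030.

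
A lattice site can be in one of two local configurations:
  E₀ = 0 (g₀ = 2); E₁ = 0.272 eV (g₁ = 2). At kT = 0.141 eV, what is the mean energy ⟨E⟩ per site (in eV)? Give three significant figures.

Eᵢ/kT = 0, 1.9291.
Z = Σ gᵢe^(−Eᵢ/kT) = 2·e^(−0) + 2·e^(−1.9291) = 2.0000 + 0.29056 = 2.2906.
⟨E⟩ = Σ Eᵢ gᵢe^(−Eᵢ/kT) / Z = (0·2.0000 + 0.272·0.29056) / 2.2906 = 0.0345 eV.

0.0345 eV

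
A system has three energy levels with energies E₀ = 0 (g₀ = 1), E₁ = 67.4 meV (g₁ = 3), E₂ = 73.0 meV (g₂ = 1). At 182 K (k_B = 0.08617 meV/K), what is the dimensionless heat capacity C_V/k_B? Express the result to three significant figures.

k_BT = 0.08617 × 182 K = 15.683 meV.
Eᵢ/kT = 0, 4.2976, 4.6547.
Z = Σ gᵢe^(−Eᵢ/kT) = 1·e^(−0) + 3·e^(−4.2976) + 1·e^(−4.6547) = 1.0000 + 0.040803 + 0.0095168 = 1.0503.
⟨E⟩ = 3.2799 meV, ⟨E²⟩ = 224.77 meV².
C_V/k_B = (⟨E²⟩ − ⟨E⟩²)/(kT)² = (224.77 − 10.758)/245.96 = 0.870.

0.870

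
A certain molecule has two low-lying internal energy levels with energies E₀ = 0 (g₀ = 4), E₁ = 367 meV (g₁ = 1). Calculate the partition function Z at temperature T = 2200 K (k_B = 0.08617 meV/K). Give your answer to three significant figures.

Z = 4.14

k_BT = 0.08617 × 2200 K = 189.57 meV.
Eᵢ/kT = 0, 1.9360.
Z = Σ gᵢe^(−Eᵢ/kT) = 4·e^(−0) + 1·e^(−1.9360) = 4.0000 + 0.14428 = 4.1443.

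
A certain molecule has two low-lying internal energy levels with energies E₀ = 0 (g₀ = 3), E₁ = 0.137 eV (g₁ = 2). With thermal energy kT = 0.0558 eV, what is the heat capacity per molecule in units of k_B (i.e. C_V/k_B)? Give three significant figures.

0.309

Eᵢ/kT = 0, 2.4552.
Z = Σ gᵢe^(−Eᵢ/kT) = 3·e^(−0) + 2·e^(−2.4552) = 3.0000 + 0.17169 = 3.1717.
⟨E⟩ = 0.0074161 eV, ⟨E²⟩ = 0.0010160 eV².
C_V/k_B = (⟨E²⟩ − ⟨E⟩²)/(kT)² = (0.0010160 − 0.000054999)/0.0031136 = 0.309.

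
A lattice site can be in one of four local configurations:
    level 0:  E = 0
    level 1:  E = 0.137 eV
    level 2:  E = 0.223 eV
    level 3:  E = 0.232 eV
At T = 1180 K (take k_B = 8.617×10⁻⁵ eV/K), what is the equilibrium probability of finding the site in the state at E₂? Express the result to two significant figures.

0.076

k_BT = 8.617×10⁻⁵ × 1180 K = 0.1017 eV.
Eᵢ/kT = 0, 1.347, 2.193, 2.281.
Z = Σ e^(−Eᵢ/kT) = e^(−0) + e^(−1.347) + e^(−2.193) + e^(−2.281) = 1.000 + 0.2600 + 0.1116 + 0.1022 = 1.474.
P₂ = e^(−E₂/kT) / Z = 0.1116/1.474 = 0.076.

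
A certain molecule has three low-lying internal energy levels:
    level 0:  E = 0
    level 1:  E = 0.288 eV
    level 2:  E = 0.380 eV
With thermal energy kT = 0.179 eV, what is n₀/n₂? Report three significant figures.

8.36

n₀/n₂ = exp[−(E₀−E₂)/kT] = exp(−(-0.380 eV)/(0.179 eV)) = exp(2.1229) = 8.36.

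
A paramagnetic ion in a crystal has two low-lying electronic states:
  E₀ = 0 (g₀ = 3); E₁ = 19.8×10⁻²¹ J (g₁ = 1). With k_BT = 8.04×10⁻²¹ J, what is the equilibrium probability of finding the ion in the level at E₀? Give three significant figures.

0.972

Eᵢ/kT = 0, 2.4627.
Z = Σ gᵢe^(−Eᵢ/kT) = 3·e^(−0) + 1·e^(−2.4627) = 3.0000 + 0.085205 = 3.0852.
P₀ = g₀ e^(−E₀/kT) / Z = 3.0000/3.0852 = 0.972.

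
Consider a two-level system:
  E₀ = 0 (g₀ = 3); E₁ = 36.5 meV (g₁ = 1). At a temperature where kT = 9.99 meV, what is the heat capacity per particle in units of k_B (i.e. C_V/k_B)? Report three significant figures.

0.113

Eᵢ/kT = 0, 3.6537.
Z = Σ gᵢe^(−Eᵢ/kT) = 3·e^(−0) + 1·e^(−3.6537) = 3.0000 + 0.025895 = 3.0259.
⟨E⟩ = 0.31236 meV, ⟨E²⟩ = 11.401 meV².
C_V/k_B = (⟨E²⟩ − ⟨E⟩²)/(kT)² = (11.401 − 0.097569)/99.800 = 0.113.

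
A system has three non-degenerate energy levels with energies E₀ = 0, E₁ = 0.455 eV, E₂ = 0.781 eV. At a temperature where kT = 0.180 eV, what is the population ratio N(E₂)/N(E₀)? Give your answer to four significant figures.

n₂/n₀ = exp[−(E₂−E₀)/kT] = exp(−(0.781 eV)/(0.180 eV)) = exp(-4.33889) = 0.01305.

0.01305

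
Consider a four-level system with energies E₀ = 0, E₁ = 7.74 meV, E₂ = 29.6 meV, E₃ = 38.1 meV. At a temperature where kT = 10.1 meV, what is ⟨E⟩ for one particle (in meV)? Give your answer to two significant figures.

3.9 meV

Eᵢ/kT = 0, 0.7663, 2.931, 3.772.
Z = Σ e^(−Eᵢ/kT) = e^(−0) + e^(−0.7663) + e^(−2.931) + e^(−3.772) = 1.000 + 0.4647 + 0.05334 + 0.02301 = 1.541.
⟨E⟩ = Σ Eᵢ e^(−Eᵢ/kT) / Z = (0·1.000 + 7.74·0.4647 + 29.6·0.05334 + 38.1·0.02301) / 1.541 = 3.9 meV.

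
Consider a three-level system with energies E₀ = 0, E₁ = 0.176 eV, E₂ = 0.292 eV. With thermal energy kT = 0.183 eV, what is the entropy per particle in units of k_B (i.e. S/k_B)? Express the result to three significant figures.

Eᵢ/kT = 0, 0.96175, 1.5956.
Z = Σ e^(−Eᵢ/kT) = e^(−0) + e^(−0.96175) + e^(−1.5956) = 1.0000 + 0.38222 + 0.20279 = 1.5850.
⟨E⟩ = Σ EᵢPᵢ = 0.079802 eV.
S/k_B = ln Z + ⟨E⟩/kT = ln(1.5850) + 0.079802/0.183 = 0.46058 + 0.43608 = 0.897.

0.897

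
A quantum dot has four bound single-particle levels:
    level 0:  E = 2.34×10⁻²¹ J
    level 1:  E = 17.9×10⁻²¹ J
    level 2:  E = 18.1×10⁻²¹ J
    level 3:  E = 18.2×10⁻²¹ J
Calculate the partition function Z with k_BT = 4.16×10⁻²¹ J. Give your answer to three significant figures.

Eᵢ/kT = 0.56250, 4.3029, 4.3510, 4.3750.
Z = Σ e^(−Eᵢ/kT) = e^(−0.56250) + e^(−4.3029) + e^(−4.3510) + e^(−4.3750) = 0.56978 + 0.013529 + 0.012894 + 0.012588 = 0.60879.

Z = 0.609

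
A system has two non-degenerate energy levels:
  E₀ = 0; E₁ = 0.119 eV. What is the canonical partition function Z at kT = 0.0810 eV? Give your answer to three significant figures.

Z = 1.23

Eᵢ/kT = 0, 1.4691.
Z = Σ e^(−Eᵢ/kT) = e^(−0) + e^(−1.4691) = 1.0000 + 0.23013 = 1.2301.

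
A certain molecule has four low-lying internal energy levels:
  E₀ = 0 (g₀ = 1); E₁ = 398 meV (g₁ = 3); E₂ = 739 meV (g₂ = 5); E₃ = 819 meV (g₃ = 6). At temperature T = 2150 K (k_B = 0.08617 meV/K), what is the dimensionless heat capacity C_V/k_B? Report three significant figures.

2.07

k_BT = 0.08617 × 2150 K = 185.27 meV.
Eᵢ/kT = 0, 2.1482, 3.9888, 4.4206.
Z = Σ gᵢe^(−Eᵢ/kT) = 1·e^(−0) + 3·e^(−2.1482) + 5·e^(−3.9888) + 6·e^(−4.4206) = 1.0000 + 0.35008 + 0.092610 + 0.072162 = 1.5149.
⟨E⟩ = 176.16 meV, ⟨E²⟩ = 101940 meV².
C_V/k_B = (⟨E²⟩ − ⟨E⟩²)/(kT)² = (101940 − 31032)/34325 = 2.07.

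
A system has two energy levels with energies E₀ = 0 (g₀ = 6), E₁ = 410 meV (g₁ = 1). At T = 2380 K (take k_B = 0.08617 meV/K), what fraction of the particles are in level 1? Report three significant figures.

k_BT = 0.08617 × 2380 K = 205.08 meV.
Eᵢ/kT = 0, 1.9992.
Z = Σ gᵢe^(−Eᵢ/kT) = 6·e^(−0) + 1·e^(−1.9992) = 6.0000 + 0.13544 = 6.1354.
P₁ = g₁ e^(−E₁/kT) / Z = 0.13544/6.1354 = 0.0221.

0.0221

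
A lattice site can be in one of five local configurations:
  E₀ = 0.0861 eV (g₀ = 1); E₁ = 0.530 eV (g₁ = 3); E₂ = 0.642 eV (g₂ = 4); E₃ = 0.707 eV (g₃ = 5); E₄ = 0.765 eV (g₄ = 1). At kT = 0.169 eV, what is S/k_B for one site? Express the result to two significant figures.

1.5

Eᵢ/kT = 0.5095, 3.136, 3.799, 4.183, 4.527.
Z = Σ gᵢe^(−Eᵢ/kT) = 1·e^(−0.5095) + 3·e^(−3.136) + 4·e^(−3.799) + 5·e^(−4.183) + 1·e^(−4.527) = 0.6008 + 0.1304 + 0.08957 + 0.07626 + 0.01081 = 0.9078.
⟨E⟩ = Σ EᵢPᵢ = 0.2650 eV.
S/k_B = ln Z + ⟨E⟩/kT = ln(0.9078) + 0.2650/0.169 = -0.09673 + 1.568 = 1.5.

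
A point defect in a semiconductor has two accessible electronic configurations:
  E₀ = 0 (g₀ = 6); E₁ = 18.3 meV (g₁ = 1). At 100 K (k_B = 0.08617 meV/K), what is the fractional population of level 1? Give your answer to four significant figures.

0.01954

k_BT = 0.08617 × 100 K = 8.61700 meV.
Eᵢ/kT = 0, 2.12371.
Z = Σ gᵢe^(−Eᵢ/kT) = 6·e^(−0) + 1·e^(−2.12371) = 6.00000 + 0.119587 = 6.11959.
P₁ = g₁ e^(−E₁/kT) / Z = 0.119587/6.11959 = 0.01954.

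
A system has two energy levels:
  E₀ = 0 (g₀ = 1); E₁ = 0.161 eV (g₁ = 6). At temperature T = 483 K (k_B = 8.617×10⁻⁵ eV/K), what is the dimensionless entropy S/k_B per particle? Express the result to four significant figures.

0.5490

k_BT = 8.617×10⁻⁵ × 483 K = 0.0416201 eV.
Eᵢ/kT = 0, 3.86832.
Z = Σ gᵢe^(−Eᵢ/kT) = 1·e^(−0) + 6·e^(−3.86832) = 1.00000 + 0.125361 = 1.12536.
⟨E⟩ = Σ EᵢPᵢ = 0.0179348 eV.
S/k_B = ln Z + ⟨E⟩/kT = ln(1.12536) + 0.0179348/0.0416201 = 0.118103 + 0.430917 = 0.5490.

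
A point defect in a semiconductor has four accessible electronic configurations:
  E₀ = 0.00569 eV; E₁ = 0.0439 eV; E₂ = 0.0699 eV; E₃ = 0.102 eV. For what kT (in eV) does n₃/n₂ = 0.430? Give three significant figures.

0.0380 eV

n₃/n₂ = exp[−(E₃−E₂)/kT] = 0.430.
⇒ (E₃−E₂)/kT = ln(1/0.430) = ln(2.3256) = 0.84398.
kT = 0.0321 eV / 0.84398 = 0.0380 eV.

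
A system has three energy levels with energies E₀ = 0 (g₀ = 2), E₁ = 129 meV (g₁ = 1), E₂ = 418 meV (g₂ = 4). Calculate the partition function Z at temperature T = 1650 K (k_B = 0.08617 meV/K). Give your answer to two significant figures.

Z = 2.6

k_BT = 0.08617 × 1650 K = 142.2 meV.
Eᵢ/kT = 0, 0.9072, 2.940.
Z = Σ gᵢe^(−Eᵢ/kT) = 2·e^(−0) + 1·e^(−0.9072) + 4·e^(−2.940) = 2.000 + 0.4037 + 0.2115 = 2.615.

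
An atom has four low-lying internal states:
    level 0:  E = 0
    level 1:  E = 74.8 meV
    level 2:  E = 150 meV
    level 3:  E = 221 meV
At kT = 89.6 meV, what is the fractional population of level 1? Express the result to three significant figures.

0.254

Eᵢ/kT = 0, 0.83482, 1.6741, 2.4665.
Z = Σ e^(−Eᵢ/kT) = e^(−0) + e^(−0.83482) + e^(−1.6741) + e^(−2.4665) = 1.0000 + 0.43395 + 0.18748 + 0.084881 = 1.7063.
P₁ = e^(−E₁/kT) / Z = 0.43395/1.7063 = 0.254.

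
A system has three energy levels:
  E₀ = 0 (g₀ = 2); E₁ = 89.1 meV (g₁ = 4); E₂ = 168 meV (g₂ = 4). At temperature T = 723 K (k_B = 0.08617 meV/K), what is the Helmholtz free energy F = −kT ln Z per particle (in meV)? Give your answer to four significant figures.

-72.99 meV

k_BT = 0.08617 × 723 K = 62.3009 meV.
Eᵢ/kT = 0, 1.43016, 2.69659.
Z = Σ gᵢe^(−Eᵢ/kT) = 2·e^(−0) + 4·e^(−1.43016) + 4·e^(−2.69659) = 2.00000 + 0.957083 + 0.269740 = 3.22682.
F = −kT ln Z = −62.3009 × ln(3.22682) = −62.3009 × 1.17150 = -72.99 meV.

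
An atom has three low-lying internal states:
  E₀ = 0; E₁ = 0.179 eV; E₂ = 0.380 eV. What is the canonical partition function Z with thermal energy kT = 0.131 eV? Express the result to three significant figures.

Z = 1.31

Eᵢ/kT = 0, 1.3664, 2.9008.
Z = Σ e^(−Eᵢ/kT) = e^(−0) + e^(−1.3664) + e^(−2.9008) = 1.0000 + 0.25502 + 0.054979 = 1.3100.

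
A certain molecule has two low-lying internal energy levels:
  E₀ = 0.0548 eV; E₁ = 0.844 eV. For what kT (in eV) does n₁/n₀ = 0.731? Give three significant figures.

2.52 eV

n₁/n₀ = exp[−(E₁−E₀)/kT] = 0.731.
⇒ (E₁−E₀)/kT = ln(1/0.731) = ln(1.3680) = 0.31335.
kT = 0.7892 eV / 0.31335 = 2.52 eV.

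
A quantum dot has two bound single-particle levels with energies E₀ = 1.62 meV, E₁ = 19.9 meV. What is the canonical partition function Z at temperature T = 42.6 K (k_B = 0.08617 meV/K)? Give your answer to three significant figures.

k_BT = 0.08617 × 42.6 K = 3.6708 meV.
Eᵢ/kT = 0.44132, 5.4212.
Z = Σ e^(−Eᵢ/kT) = e^(−0.44132) + e^(−5.4212) = 0.64319 + 0.0044218 = 0.64761.

Z = 0.648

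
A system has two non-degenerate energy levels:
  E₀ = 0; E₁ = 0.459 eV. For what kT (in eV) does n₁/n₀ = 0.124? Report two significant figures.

n₁/n₀ = exp[−(E₁−E₀)/kT] = 0.124.
⇒ (E₁−E₀)/kT = ln(1/0.124) = ln(8.065) = 2.088.
kT = 0.459 eV / 2.088 = 0.22 eV.

0.22 eV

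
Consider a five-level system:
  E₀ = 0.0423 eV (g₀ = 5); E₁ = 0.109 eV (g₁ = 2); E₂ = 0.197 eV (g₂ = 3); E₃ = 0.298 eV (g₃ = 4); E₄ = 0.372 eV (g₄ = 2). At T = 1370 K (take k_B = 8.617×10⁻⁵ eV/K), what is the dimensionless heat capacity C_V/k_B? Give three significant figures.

0.483

k_BT = 8.617×10⁻⁵ × 1370 K = 0.11805 eV.
Eᵢ/kT = 0.35832, 0.92334, 1.6688, 2.5244, 3.1512.
Z = Σ gᵢe^(−Eᵢ/kT) = 5·e^(−0.35832) + 2·e^(−0.92334) + 3·e^(−1.6688) + 4·e^(−2.5244) + 2·e^(−3.1512) = 3.4942 + 0.79438 + 0.56542 + 0.32043 + 0.085601 = 5.2600.
⟨E⟩ = 0.089945 eV, ⟨E²⟩ = 0.014817 eV².
C_V/k_B = (⟨E²⟩ − ⟨E⟩²)/(kT)² = (0.014817 − 0.0080901)/0.013936 = 0.483.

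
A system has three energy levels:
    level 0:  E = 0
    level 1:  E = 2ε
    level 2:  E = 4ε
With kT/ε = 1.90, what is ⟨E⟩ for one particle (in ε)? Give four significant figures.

0.8059 ε

Eᵢ/kT = 0, 1.05263, 2.10526.
Z = Σ e^(−Eᵢ/kT) = e^(−0) + e^(−1.05263) + e^(−2.10526) = 1.00000 + 0.349019 + 0.121814 = 1.47083.
⟨E⟩ = Σ Eᵢ e^(−Eᵢ/kT) / Z = (0·1.00000 + 2·0.349019 + 4·0.121814) / 1.47083 = 0.8059 ε.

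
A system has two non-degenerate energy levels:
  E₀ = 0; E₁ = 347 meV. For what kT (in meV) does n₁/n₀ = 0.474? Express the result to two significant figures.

n₁/n₀ = exp[−(E₁−E₀)/kT] = 0.474.
⇒ (E₁−E₀)/kT = ln(1/0.474) = ln(2.110) = 0.7467.
kT = 347 meV / 0.7467 = 460 meV.

460 meV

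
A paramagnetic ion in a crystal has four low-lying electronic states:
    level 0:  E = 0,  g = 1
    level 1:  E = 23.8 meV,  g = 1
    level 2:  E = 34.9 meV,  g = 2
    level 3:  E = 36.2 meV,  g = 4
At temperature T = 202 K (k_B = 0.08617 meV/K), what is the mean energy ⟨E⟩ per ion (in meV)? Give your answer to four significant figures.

k_BT = 0.08617 × 202 K = 17.4063 meV.
Eᵢ/kT = 0, 1.36732, 2.00502, 2.07971.
Z = Σ gᵢe^(−Eᵢ/kT) = 1·e^(−0) + 1·e^(−1.36732) + 2·e^(−2.00502) + 4·e^(−2.07971) = 1.00000 + 0.254789 + 0.269315 + 0.499866 = 2.02397.
⟨E⟩ = Σ Eᵢ gᵢe^(−Eᵢ/kT) / Z = (0·1.00000 + 23.8·0.254789 + 34.9·0.269315 + 36.2·0.499866) / 2.02397 = 16.58 meV.

16.58 meV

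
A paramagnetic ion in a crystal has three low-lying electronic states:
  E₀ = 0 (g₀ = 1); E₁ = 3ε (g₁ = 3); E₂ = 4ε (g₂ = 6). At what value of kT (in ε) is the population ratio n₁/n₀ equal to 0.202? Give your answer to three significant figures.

n₁/n₀ = (g₁/g₀) exp[−(E₁−E₀)/kT] = 0.202.
⇒ (E₁−E₀)/kT = ln((3/1)/0.202) = ln(14.851) = 2.6981.
kT = 3ε / 2.6981 = 1.11 ε.

1.11 ε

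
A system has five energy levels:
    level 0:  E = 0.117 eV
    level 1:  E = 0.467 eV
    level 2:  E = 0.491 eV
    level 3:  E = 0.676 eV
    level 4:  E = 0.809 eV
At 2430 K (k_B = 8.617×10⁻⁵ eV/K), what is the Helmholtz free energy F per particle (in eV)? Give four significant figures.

0.03753 eV

k_BT = 8.617×10⁻⁵ × 2430 K = 0.209393 eV.
Eᵢ/kT = 0.558758, 2.23026, 2.34487, 3.22838, 3.86355.
Z = Σ e^(−Eᵢ/kT) = e^(−0.558758) + e^(−2.23026) + e^(−2.34487) + e^(−3.22838) + e^(−3.86355) = 0.571919 + 0.107500 + 0.0958597 + 0.0396216 + 0.0209933 = 0.835894.
F = −kT ln Z = −0.209393 × ln(0.835894) = −0.209393 × -0.179253 = 0.03753 eV.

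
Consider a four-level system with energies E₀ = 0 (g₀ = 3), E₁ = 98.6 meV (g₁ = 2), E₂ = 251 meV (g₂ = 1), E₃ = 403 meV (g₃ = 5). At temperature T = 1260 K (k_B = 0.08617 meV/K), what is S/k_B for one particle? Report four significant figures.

k_BT = 0.08617 × 1260 K = 108.574 meV.
Eᵢ/kT = 0, 0.908136, 2.31179, 3.71175.
Z = Σ gᵢe^(−Eᵢ/kT) = 3·e^(−0) + 2·e^(−0.908136) + 1·e^(−2.31179) + 5·e^(−3.71175) = 3.00000 + 0.806550 + 0.0990837 + 0.122174 = 4.02781.
⟨E⟩ = Σ EᵢPᵢ = 38.1428 meV.
S/k_B = ln Z + ⟨E⟩/kT = ln(4.02781) + 38.1428/108.574 = 1.39322 + 0.351307 = 1.745.

1.745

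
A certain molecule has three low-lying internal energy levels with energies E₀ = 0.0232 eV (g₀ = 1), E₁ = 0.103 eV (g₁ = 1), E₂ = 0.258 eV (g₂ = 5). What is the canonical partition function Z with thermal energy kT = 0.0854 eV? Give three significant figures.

Eᵢ/kT = 0.27166, 1.2061, 3.0211.
Z = Σ gᵢe^(−Eᵢ/kT) = 1·e^(−0.27166) + 1·e^(−1.2061) + 5·e^(−3.0211) = 0.76211 + 0.29936 + 0.24374 = 1.3052.

Z = 1.31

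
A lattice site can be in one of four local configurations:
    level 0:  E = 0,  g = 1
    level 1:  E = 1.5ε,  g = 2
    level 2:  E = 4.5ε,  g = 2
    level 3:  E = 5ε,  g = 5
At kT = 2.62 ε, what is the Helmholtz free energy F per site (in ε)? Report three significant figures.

-3.07 ε

Eᵢ/kT = 0, 0.57252, 1.7176, 1.9084.
Z = Σ gᵢe^(−Eᵢ/kT) = 1·e^(−0) + 2·e^(−0.57252) + 2·e^(−1.7176) + 5·e^(−1.9084) = 1.0000 + 1.1282 + 0.35899 + 0.74159 = 3.2288.
F = −kT ln Z = −2.62 × ln(3.2288) = −2.62 × 1.1721 = -3.07 ε.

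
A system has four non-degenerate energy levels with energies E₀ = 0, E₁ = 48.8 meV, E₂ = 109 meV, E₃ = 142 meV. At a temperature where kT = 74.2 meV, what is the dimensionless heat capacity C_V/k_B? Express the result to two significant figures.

Eᵢ/kT = 0, 0.6577, 1.469, 1.914.
Z = Σ e^(−Eᵢ/kT) = e^(−0) + e^(−0.6577) + e^(−1.469) + e^(−1.914) = 1.000 + 0.5180 + 0.2302 + 0.1475 = 1.896.
⟨E⟩ = 37.61 meV, ⟨E²⟩ = 3662 meV².
C_V/k_B = (⟨E²⟩ − ⟨E⟩²)/(kT)² = (3662 − 1415)/5506 = 0.41.

0.41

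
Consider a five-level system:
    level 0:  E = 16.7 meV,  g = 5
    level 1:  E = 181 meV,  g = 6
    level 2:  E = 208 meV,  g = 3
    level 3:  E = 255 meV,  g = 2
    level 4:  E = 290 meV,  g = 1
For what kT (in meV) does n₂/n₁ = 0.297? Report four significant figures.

n₂/n₁ = (g₂/g₁) exp[−(E₂−E₁)/kT] = 0.297.
⇒ (E₂−E₁)/kT = ln((3/6)/0.297) = ln(1.68350) = 0.520875.
kT = 27 meV / 0.520875 = 51.84 meV.

51.84 meV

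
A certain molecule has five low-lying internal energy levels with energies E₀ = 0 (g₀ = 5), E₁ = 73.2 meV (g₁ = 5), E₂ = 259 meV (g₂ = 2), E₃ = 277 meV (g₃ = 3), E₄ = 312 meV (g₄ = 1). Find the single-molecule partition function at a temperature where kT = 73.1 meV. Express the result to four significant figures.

Z = 6.977

Eᵢ/kT = 0, 1.00137, 3.54309, 3.78933, 4.26813.
Z = Σ gᵢe^(−Eᵢ/kT) = 5·e^(−0) + 5·e^(−1.00137) + 2·e^(−3.54309) + 3·e^(−3.78933) + 1·e^(−4.26813) = 5.00000 + 1.83688 + 0.0578476 + 0.0678322 + 0.0140080 = 6.97657.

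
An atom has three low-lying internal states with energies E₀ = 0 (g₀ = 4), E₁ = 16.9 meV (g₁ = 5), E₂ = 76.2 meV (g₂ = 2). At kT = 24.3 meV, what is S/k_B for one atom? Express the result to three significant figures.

Eᵢ/kT = 0, 0.69547, 3.1358.
Z = Σ gᵢe^(−Eᵢ/kT) = 4·e^(−0) + 5·e^(−0.69547) + 2·e^(−3.1358) = 4.0000 + 2.4942 + 0.086930 = 6.5811.
⟨E⟩ = Σ EᵢPᵢ = 7.4115 meV.
S/k_B = ln Z + ⟨E⟩/kT = ln(6.5811) + 7.4115/24.3 = 1.8842 + 0.30500 = 2.19.

2.19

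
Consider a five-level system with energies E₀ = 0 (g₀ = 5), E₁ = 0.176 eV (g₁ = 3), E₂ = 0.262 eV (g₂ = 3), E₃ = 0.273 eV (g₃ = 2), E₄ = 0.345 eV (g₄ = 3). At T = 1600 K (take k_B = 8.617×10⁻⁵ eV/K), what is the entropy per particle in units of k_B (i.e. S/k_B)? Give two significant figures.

k_BT = 8.617×10⁻⁵ × 1600 K = 0.1379 eV.
Eᵢ/kT = 0, 1.276, 1.900, 1.980, 2.502.
Z = Σ gᵢe^(−Eᵢ/kT) = 5·e^(−0) + 3·e^(−1.276) + 3·e^(−1.900) + 2·e^(−1.980) + 3·e^(−2.502) = 5.000 + 0.8375 + 0.4487 + 0.2761 + 0.2458 = 6.808.
⟨E⟩ = Σ EᵢPᵢ = 0.06245 eV.
S/k_B = ln Z + ⟨E⟩/kT = ln(6.808) + 0.06245/0.1379 = 1.918 + 0.4529 = 2.4.

2.4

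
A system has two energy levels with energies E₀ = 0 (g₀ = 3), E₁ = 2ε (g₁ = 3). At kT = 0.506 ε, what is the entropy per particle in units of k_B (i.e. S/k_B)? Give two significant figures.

1.2

Eᵢ/kT = 0, 3.953.
Z = Σ gᵢe^(−Eᵢ/kT) = 3·e^(−0) + 3·e^(−3.953) = 3.000 + 0.05759 = 3.058.
⟨E⟩ = Σ EᵢPᵢ = 0.03767 ε.
S/k_B = ln Z + ⟨E⟩/kT = ln(3.058) + 0.03767/0.506 = 1.118 + 0.07445 = 1.2.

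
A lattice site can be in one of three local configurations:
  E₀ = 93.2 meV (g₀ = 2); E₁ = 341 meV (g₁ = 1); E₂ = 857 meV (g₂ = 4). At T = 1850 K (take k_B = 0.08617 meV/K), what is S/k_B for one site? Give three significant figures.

1.03

k_BT = 0.08617 × 1850 K = 159.41 meV.
Eᵢ/kT = 0.58466, 2.1391, 5.3761.
Z = Σ gᵢe^(−Eᵢ/kT) = 2·e^(−0.58466) + 1·e^(−2.1391) + 4·e^(−5.3761) = 1.1146 + 0.11776 + 0.018503 = 1.2509.
⟨E⟩ = Σ EᵢPᵢ = 127.82 meV.
S/k_B = ln Z + ⟨E⟩/kT = ln(1.2509) + 127.82/159.41 = 0.22386 + 0.80183 = 1.03.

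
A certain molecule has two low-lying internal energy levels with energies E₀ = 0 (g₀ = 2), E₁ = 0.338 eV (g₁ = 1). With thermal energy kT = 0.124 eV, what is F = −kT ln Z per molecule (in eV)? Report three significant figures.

Eᵢ/kT = 0, 2.7258.
Z = Σ gᵢe^(−Eᵢ/kT) = 2·e^(−0) + 1·e^(−2.7258) = 2.0000 + 0.065494 = 2.0655.
F = −kT ln Z = −0.124 × ln(2.0655) = −0.124 × 0.72537 = -0.0899 eV.

-0.0899 eV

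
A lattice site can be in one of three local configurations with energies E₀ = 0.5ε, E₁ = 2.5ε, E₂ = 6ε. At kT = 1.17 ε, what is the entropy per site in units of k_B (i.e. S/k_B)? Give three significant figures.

0.470

Eᵢ/kT = 0.42735, 2.1368, 5.1282.
Z = Σ e^(−Eᵢ/kT) = e^(−0.42735) + e^(−2.1368) + e^(−5.1282) = 0.65224 + 0.11803 + 0.0059272 = 0.77620.
⟨E⟩ = Σ EᵢPᵢ = 0.84612 ε.
S/k_B = ln Z + ⟨E⟩/kT = ln(0.77620) + 0.84612/1.17 = -0.25335 + 0.72318 = 0.470.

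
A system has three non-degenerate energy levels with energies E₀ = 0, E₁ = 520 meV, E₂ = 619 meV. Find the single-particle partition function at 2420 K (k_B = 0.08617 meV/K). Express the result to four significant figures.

Z = 1.134

k_BT = 0.08617 × 2420 K = 208.531 meV.
Eᵢ/kT = 0, 2.49363, 2.96838.
Z = Σ e^(−Eᵢ/kT) = e^(−0) + e^(−2.49363) + e^(−2.96838) = 1.00000 + 0.0826095 + 0.0513865 = 1.13400.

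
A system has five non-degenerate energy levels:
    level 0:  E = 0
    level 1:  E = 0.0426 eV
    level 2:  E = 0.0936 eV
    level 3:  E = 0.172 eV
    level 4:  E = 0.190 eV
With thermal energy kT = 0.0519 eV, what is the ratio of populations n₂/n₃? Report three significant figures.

4.53

n₂/n₃ = exp[−(E₂−E₃)/kT] = exp(−(-0.0784 eV)/(0.0519 eV)) = exp(1.5106) = 4.53.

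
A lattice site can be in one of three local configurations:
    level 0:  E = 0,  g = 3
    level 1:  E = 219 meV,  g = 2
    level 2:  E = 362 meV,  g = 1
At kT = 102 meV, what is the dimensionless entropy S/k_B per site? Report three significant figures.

1.37

Eᵢ/kT = 0, 2.1471, 3.5490.
Z = Σ gᵢe^(−Eᵢ/kT) = 3·e^(−0) + 2·e^(−2.1471) + 1·e^(−3.5490) = 3.0000 + 0.23364 + 0.028753 = 3.2624.
⟨E⟩ = Σ EᵢPᵢ = 18.874 meV.
S/k_B = ln Z + ⟨E⟩/kT = ln(3.2624) + 18.874/102 = 1.1825 + 0.18504 = 1.37.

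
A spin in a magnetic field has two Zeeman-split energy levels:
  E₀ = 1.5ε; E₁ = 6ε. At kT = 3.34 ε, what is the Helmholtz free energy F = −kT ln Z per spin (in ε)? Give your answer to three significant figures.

Eᵢ/kT = 0.44910, 1.7964.
Z = Σ e^(−Eᵢ/kT) = e^(−0.44910) + e^(−1.7964) = 0.63820 + 0.16590 = 0.80410.
F = −kT ln Z = −3.34 × ln(0.80410) = −3.34 × -0.21803 = 0.728 ε.

0.728 ε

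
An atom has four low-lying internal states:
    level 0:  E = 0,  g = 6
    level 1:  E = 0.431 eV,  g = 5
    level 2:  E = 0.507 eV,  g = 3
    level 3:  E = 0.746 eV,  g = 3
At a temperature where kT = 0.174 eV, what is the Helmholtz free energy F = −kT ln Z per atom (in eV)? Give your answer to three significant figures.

-0.329 eV

Eᵢ/kT = 0, 2.4770, 2.9138, 4.2874.
Z = Σ gᵢe^(−Eᵢ/kT) = 6·e^(−0) + 5·e^(−2.4770) + 3·e^(−2.9138) + 3·e^(−4.2874) = 6.0000 + 0.41997 + 0.16281 + 0.041222 = 6.6240.
F = −kT ln Z = −0.174 × ln(6.6240) = −0.174 × 1.8907 = -0.329 eV.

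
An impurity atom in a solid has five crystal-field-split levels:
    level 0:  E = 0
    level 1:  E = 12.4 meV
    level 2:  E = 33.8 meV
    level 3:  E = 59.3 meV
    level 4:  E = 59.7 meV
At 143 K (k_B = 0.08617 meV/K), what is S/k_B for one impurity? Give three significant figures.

0.799

k_BT = 0.08617 × 143 K = 12.322 meV.
Eᵢ/kT = 0, 1.0063, 2.7431, 4.8125, 4.8450.
Z = Σ e^(−Eᵢ/kT) = e^(−0) + e^(−1.0063) + e^(−2.7431) + e^(−4.8125) + e^(−4.8450) = 1.0000 + 0.36557 + 0.064370 + 0.0081275 + 0.0078676 = 1.4459.
⟨E⟩ = Σ EᵢPᵢ = 5.2980 meV.
S/k_B = ln Z + ⟨E⟩/kT = ln(1.4459) + 5.2980/12.322 = 0.36873 + 0.42996 = 0.799.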